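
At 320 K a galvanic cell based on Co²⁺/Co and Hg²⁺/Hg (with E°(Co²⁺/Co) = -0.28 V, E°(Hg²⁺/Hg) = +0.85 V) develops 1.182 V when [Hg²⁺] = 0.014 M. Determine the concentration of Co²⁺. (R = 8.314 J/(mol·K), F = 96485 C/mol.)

3.2 × 10^-4 M

From the Nernst equation, ln Q = nF(E° − E)/RT = 2×96485×(1.13 − 1.182)/(8.314×320) = -3.772, so Q = 0.0230.
With Q = [Co²⁺]/[Hg²⁺] and the known concentrations, [Co²⁺] in the numerator gives [Co²⁺] = 3.2 × 10^-4 M.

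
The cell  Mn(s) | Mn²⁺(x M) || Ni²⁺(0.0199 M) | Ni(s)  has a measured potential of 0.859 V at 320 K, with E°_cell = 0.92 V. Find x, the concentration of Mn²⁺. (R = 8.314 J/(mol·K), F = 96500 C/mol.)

From the Nernst equation, ln Q = nF(E° − E)/RT = 2×96500×(0.92 − 0.859)/(8.314×320) = 4.425, so Q = 83.5.
With Q = [Mn²⁺]/[Ni²⁺] and the known concentrations, [Mn²⁺] in the numerator gives [Mn²⁺] = 1.7 M.

1.7 M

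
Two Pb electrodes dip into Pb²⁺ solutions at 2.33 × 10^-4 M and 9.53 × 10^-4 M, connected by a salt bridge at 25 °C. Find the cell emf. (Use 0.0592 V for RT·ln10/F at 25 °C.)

0.018 V

Both half-cells are Pb²⁺/Pb, so E°_cell = 0. The concentrated side is the cathode; the cell reaction moves Pb²⁺ from high to low concentration with n = 2.
Q = [Pb²⁺]_dilute/[Pb²⁺]_conc = 2.33 × 10^-4/9.53 × 10^-4 = 0.244.
E = 0 − (0.0592/2) log Q = −(0.0592/2)(-0.612) = 0.0181 V.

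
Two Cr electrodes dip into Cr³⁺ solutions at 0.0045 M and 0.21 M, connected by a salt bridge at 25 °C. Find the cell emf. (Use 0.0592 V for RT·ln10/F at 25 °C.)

Both half-cells are Cr³⁺/Cr, so E°_cell = 0. The concentrated side is the cathode; the cell reaction moves Cr³⁺ from high to low concentration with n = 3.
Q = [Cr³⁺]_dilute/[Cr³⁺]_conc = 0.0045/0.21 = 0.0214.
E = 0 − (0.0592/3) log Q = −(0.0592/3)(-1.669) = 0.0329 V.

0.033 V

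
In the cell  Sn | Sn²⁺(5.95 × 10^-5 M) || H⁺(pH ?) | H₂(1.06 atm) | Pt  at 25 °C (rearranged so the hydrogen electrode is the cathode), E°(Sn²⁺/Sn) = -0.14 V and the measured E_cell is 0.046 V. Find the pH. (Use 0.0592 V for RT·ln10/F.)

E°_cell = 0.14 V and n = 2.
log Q = n(E° − E)/0.0592 = 2×(0.14 − 0.046)/0.0592 = 3.176.
With Q = [Sn²⁺]·P(H₂) / [H⁺]^2, solving for [H⁺] gives log[H⁺] = -3.688, so pH = 3.69.

pH = 3.69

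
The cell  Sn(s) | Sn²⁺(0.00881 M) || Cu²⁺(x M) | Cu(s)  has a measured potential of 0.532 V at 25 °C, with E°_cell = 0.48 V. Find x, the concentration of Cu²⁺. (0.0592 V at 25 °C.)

0.5 M

From the Nernst equation, log Q = n(E° − E)/0.0592 = 2(0.48 − 0.532)/0.0592 = -1.757, so Q = 0.0175.
With Q = [Sn²⁺]/[Cu²⁺] and the known concentrations, [Cu²⁺] in the denominator gives [Cu²⁺] = 0.5 M.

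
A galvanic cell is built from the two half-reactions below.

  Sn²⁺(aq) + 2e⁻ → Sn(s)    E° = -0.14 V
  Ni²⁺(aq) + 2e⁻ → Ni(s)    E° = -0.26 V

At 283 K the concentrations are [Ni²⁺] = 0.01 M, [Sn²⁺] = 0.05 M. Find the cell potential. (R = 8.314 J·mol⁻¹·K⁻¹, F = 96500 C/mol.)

0.140 V

The Sn²⁺/Sn couple has the higher reduction potential and acts as the cathode, so E°_cell = -0.14 − (-0.26) = 0.12 V.
Balancing electrons gives n = 2; the reaction quotient is Q = [Ni²⁺]/[Sn²⁺] = 0.200.
E = E° − (RT/nF) ln Q = 0.12 − (8.314×283)/(2×96500) × (-1.609) = 0.120 + 0.020 = 0.140 V.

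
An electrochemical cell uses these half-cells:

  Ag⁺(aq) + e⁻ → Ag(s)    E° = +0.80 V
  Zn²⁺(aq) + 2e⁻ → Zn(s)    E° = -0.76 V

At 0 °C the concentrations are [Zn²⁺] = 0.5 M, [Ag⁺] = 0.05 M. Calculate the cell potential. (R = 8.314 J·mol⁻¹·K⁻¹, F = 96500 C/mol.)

1.50 V

The Ag⁺/Ag couple has the higher reduction potential and acts as the cathode, so E°_cell = +0.80 − (-0.76) = 1.56 V.
Balancing electrons gives n = 2; the reaction quotient is Q = [Zn²⁺]/[Ag⁺]^2 = 200.
E = E° − (RT/nF) ln Q = 1.56 − (8.314×273)/(2×96500) × (5.298) = 1.560 − 0.062 = 1.498 V.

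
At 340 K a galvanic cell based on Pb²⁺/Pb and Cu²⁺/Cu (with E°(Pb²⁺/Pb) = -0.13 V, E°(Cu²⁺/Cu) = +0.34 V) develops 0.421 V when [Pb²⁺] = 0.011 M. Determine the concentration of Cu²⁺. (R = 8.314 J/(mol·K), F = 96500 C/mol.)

From the Nernst equation, ln Q = nF(E° − E)/RT = 2×96500×(0.47 − 0.421)/(8.314×340) = 3.346, so Q = 28.4.
With Q = [Pb²⁺]/[Cu²⁺] and the known concentrations, [Cu²⁺] in the denominator gives [Cu²⁺] = 3.9 × 10^-4 M.

3.9 × 10^-4 M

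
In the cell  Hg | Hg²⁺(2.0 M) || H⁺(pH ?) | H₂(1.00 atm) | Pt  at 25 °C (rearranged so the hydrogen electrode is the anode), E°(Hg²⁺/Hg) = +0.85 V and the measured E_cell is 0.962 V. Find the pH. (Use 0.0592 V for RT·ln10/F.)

E°_cell = 0.85 V and n = 2.
log Q = n(E° − E)/0.0592 = 2×(0.85 − 0.962)/0.0592 = -3.784.
With Q = [H⁺]^2 / ([Hg²⁺]·P(H₂)), solving for [H⁺] gives log[H⁺] = -1.741, so pH = 1.74.

pH = 1.74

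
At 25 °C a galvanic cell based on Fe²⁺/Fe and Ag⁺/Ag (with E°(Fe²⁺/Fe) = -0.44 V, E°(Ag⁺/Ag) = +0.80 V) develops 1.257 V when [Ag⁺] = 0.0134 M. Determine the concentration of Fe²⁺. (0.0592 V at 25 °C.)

4.8 × 10^-5 M

From the Nernst equation, log Q = n(E° − E)/0.0592 = 2(1.24 − 1.257)/0.0592 = -0.574, so Q = 0.266.
With Q = [Fe²⁺]/[Ag⁺]^2 and the known concentrations, [Fe²⁺] in the numerator gives [Fe²⁺] = 4.8 × 10^-5 M.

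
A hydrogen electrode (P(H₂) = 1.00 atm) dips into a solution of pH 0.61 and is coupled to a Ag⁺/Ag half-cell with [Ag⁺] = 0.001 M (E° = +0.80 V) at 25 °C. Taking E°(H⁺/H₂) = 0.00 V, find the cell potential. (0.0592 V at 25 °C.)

The Ag⁺/Ag couple is the cathode, so E°_cell = 0.80 V; n = 2.
[H⁺] = 10^(−0.61) = 0.25 M, and Q = [H⁺]^2 / ([Ag⁺]^2·P(H₂)) = 6.03 × 10^4.
E = E° − (0.0592/2) log Q = 0.80 − (0.0592/2)(4.780) = 0.659 V.

0.66 V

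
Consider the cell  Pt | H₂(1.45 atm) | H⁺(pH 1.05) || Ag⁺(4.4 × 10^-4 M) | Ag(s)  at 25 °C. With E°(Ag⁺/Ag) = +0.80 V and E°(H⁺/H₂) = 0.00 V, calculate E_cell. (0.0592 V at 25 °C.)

0.67 V

The Ag⁺/Ag couple is the cathode, so E°_cell = 0.80 V; n = 2.
[H⁺] = 10^(−1.05) = 0.089 M, and Q = [H⁺]^2 / ([Ag⁺]^2·P(H₂)) = 2.83 × 10^4.
E = E° − (0.0592/2) log Q = 0.80 − (0.0592/2)(4.452) = 0.668 V.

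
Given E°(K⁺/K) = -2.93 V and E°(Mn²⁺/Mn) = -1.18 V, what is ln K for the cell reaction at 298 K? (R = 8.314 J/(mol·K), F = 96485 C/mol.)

E°_cell = -1.18 − (-2.93) = 1.75 V, with n = 2 electrons transferred.
At equilibrium E = 0, so the Nernst equation gives ln K = nFE°/RT = (2)(96485)(1.75)/((8.314)(298)) = 136.30.

ln K = 136.3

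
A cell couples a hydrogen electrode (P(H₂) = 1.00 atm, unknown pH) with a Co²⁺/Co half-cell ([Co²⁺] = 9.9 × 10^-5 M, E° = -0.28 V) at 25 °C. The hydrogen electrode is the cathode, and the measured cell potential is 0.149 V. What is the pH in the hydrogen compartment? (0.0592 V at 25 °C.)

pH = 4.22

E°_cell = 0.28 V and n = 2.
log Q = n(E° − E)/0.0592 = 2×(0.28 − 0.149)/0.0592 = 4.426.
With Q = [Co²⁺]·P(H₂) / [H⁺]^2, solving for [H⁺] gives log[H⁺] = -4.215, so pH = 4.22.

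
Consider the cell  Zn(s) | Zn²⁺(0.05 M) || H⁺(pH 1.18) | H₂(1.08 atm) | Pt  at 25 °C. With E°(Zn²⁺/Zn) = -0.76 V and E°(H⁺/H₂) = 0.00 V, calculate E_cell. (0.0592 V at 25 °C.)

0.73 V

The hydrogen couple is the cathode, so E°_cell = 0.76 V; n = 2.
[H⁺] = 10^(−1.18) = 0.066 M, and Q = [Zn²⁺]·P(H₂) / [H⁺]^2 = 12.4.
E = E° − (0.0592/2) log Q = 0.76 − (0.0592/2)(1.092) = 0.728 V.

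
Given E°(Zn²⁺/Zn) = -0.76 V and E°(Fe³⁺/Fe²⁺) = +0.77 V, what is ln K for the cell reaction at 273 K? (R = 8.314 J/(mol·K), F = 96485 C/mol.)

E°_cell = +0.77 − (-0.76) = 1.53 V, with n = 2 electrons transferred.
At equilibrium E = 0, so the Nernst equation gives ln K = nFE°/RT = (2)(96485)(1.53)/((8.314)(273)) = 130.08.

ln K = 130.1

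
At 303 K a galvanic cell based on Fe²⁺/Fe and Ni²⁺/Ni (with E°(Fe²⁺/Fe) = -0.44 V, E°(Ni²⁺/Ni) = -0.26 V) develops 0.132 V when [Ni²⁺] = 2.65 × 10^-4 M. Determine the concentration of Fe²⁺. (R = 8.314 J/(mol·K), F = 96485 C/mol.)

0.01 M

From the Nernst equation, ln Q = nF(E° − E)/RT = 2×96485×(0.18 − 0.132)/(8.314×303) = 3.677, so Q = 39.5.
With Q = [Fe²⁺]/[Ni²⁺] and the known concentrations, [Fe²⁺] in the numerator gives [Fe²⁺] = 0.01 M.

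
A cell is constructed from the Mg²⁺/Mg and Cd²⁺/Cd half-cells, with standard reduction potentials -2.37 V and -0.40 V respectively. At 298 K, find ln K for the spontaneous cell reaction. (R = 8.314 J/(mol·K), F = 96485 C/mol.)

ln K = 153.4

E°_cell = -0.40 − (-2.37) = 1.97 V, with n = 2 electrons transferred.
At equilibrium E = 0, so the Nernst equation gives ln K = nFE°/RT = (2)(96485)(1.97)/((8.314)(298)) = 153.44.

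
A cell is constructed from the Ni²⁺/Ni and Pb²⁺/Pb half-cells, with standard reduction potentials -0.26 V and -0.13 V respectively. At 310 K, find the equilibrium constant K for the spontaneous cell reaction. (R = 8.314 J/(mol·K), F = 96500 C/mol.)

E°_cell = -0.13 − (-0.26) = 0.13 V, with n = 2 electrons transferred.
At equilibrium E = 0, so the Nernst equation gives ln K = nFE°/RT = (2)(96500)(0.13)/((8.314)(310)) = 9.73.
K = e^9.73 = 1.7 × 10^4.

1.7 × 10^4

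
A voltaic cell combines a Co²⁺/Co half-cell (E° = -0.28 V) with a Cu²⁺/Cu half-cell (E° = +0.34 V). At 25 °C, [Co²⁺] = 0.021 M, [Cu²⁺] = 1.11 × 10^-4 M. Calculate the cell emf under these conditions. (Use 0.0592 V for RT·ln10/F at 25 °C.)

0.553 V

The Cu²⁺/Cu couple has the higher reduction potential and acts as the cathode, so E°_cell = +0.34 − (-0.28) = 0.62 V.
Balancing electrons gives n = 2; the reaction quotient is Q = [Co²⁺]/[Cu²⁺] = 189.
At 25 °C, E = E° − (0.0592/n) log Q = 0.62 − (0.0592/2)(2.277) = 0.620 − 0.067 = 0.553 V.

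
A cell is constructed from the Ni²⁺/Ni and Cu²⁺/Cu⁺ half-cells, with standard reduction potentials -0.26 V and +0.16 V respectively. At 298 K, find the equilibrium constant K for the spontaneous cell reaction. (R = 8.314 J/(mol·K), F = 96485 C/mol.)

E°_cell = +0.16 − (-0.26) = 0.42 V, with n = 2 electrons transferred.
At equilibrium E = 0, so the Nernst equation gives ln K = nFE°/RT = (2)(96485)(0.42)/((8.314)(298)) = 32.71.
K = e^32.71 = 1.6 × 10^14.

1.6 × 10^14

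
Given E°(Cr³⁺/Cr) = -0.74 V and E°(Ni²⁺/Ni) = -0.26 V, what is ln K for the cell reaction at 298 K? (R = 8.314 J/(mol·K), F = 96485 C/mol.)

E°_cell = -0.26 − (-0.74) = 0.48 V, with n = 6 electrons transferred.
At equilibrium E = 0, so the Nernst equation gives ln K = nFE°/RT = (6)(96485)(0.48)/((8.314)(298)) = 112.16.

ln K = 112.2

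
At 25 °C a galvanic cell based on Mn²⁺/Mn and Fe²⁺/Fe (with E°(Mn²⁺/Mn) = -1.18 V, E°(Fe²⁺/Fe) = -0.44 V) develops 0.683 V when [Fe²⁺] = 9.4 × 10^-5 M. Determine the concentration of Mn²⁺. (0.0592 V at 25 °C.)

From the Nernst equation, log Q = n(E° − E)/0.0592 = 2(0.74 − 0.683)/0.0592 = 1.926, so Q = 84.3.
With Q = [Mn²⁺]/[Fe²⁺] and the known concentrations, [Mn²⁺] in the numerator gives [Mn²⁺] = 0.0079 M.

0.0079 M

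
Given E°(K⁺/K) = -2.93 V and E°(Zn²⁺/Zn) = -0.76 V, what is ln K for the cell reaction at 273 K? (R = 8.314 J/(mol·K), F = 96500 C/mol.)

E°_cell = -0.76 − (-2.93) = 2.17 V, with n = 2 electrons transferred.
At equilibrium E = 0, so the Nernst equation gives ln K = nFE°/RT = (2)(96500)(2.17)/((8.314)(273)) = 184.52.

ln K = 184.5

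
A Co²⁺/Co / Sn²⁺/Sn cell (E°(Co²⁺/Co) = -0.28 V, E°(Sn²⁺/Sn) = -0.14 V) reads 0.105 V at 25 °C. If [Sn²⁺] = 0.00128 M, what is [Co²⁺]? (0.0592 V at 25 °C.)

From the Nernst equation, log Q = n(E° − E)/0.0592 = 2(0.14 − 0.105)/0.0592 = 1.182, so Q = 15.2.
With Q = [Co²⁺]/[Sn²⁺] and the known concentrations, [Co²⁺] in the numerator gives [Co²⁺] = 0.019 M.

0.019 M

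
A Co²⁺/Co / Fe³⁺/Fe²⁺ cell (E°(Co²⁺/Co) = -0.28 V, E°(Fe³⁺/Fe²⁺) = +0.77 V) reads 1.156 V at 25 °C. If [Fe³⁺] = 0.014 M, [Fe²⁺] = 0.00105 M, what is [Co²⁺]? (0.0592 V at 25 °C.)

From the Nernst equation, log Q = n(E° − E)/0.0592 = 2(1.05 − 1.156)/0.0592 = -3.581, so Q = 2.62 × 10^-4.
With Q = [Co²⁺]·[Fe²⁺]^2/[Fe³⁺]^2 and the known concentrations, [Co²⁺] in the numerator gives [Co²⁺] = 0.047 M.

0.047 M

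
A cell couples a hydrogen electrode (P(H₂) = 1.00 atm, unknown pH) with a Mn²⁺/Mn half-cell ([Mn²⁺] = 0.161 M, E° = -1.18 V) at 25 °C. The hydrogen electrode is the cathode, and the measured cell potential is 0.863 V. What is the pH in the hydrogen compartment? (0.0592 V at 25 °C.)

E°_cell = 1.18 V and n = 2.
log Q = n(E° − E)/0.0592 = 2×(1.18 − 0.863)/0.0592 = 10.709.
With Q = [Mn²⁺]·P(H₂) / [H⁺]^2, solving for [H⁺] gives log[H⁺] = -5.751, so pH = 5.75.

pH = 5.75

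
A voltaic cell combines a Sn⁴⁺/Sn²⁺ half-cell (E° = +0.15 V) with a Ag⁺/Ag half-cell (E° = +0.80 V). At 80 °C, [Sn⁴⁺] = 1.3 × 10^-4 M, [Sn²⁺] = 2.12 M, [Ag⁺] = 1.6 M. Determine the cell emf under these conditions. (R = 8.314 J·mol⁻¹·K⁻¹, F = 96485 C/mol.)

The Ag⁺/Ag couple has the higher reduction potential and acts as the cathode, so E°_cell = +0.80 − (+0.15) = 0.65 V.
Balancing electrons gives n = 2; the reaction quotient is Q = [Sn⁴⁺]/([Sn²⁺]·[Ag⁺]^2) = 2.4 × 10^-5.
E = E° − (RT/nF) ln Q = 0.65 − (8.314×353)/(2×96485) × (-10.639) = 0.650 + 0.162 = 0.812 V.

0.812 V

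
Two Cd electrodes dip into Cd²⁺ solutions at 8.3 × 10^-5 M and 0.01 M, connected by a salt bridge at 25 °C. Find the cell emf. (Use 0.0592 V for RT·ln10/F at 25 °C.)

0.062 V

Both half-cells are Cd²⁺/Cd, so E°_cell = 0. The concentrated side is the cathode; the cell reaction moves Cd²⁺ from high to low concentration with n = 2.
Q = [Cd²⁺]_dilute/[Cd²⁺]_conc = 8.3 × 10^-5/0.01 = 0.00830.
E = 0 − (0.0592/2) log Q = −(0.0592/2)(-2.081) = 0.0616 V.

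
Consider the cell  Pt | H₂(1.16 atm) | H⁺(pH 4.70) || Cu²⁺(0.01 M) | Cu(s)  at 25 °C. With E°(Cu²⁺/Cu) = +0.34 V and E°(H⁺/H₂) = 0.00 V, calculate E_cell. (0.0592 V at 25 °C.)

The Cu²⁺/Cu couple is the cathode, so E°_cell = 0.34 V; n = 2.
[H⁺] = 10^(−4.70) = 2 × 10^-5 M, and Q = [H⁺]^2 / ([Cu²⁺]·P(H₂)) = 3.43 × 10^-8.
E = E° − (0.0592/2) log Q = 0.34 − (0.0592/2)(-7.464) = 0.561 V.

0.56 V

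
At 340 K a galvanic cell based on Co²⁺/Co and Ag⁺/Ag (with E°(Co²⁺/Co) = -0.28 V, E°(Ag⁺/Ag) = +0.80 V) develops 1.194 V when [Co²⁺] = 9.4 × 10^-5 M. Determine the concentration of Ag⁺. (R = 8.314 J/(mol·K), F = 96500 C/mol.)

0.48 M

From the Nernst equation, ln Q = nF(E° − E)/RT = 2×96500×(1.08 − 1.194)/(8.314×340) = -7.783, so Q = 4.17 × 10^-4.
With Q = [Co²⁺]/[Ag⁺]^2 and the known concentrations, [Ag⁺]^2 in the denominator gives [Ag⁺] = 0.48 M.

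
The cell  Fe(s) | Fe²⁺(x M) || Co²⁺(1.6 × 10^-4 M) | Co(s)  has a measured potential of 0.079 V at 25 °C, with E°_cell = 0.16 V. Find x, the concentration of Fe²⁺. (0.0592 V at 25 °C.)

0.087 M

From the Nernst equation, log Q = n(E° − E)/0.0592 = 2(0.16 − 0.079)/0.0592 = 2.736, so Q = 545.
With Q = [Fe²⁺]/[Co²⁺] and the known concentrations, [Fe²⁺] in the numerator gives [Fe²⁺] = 0.087 M.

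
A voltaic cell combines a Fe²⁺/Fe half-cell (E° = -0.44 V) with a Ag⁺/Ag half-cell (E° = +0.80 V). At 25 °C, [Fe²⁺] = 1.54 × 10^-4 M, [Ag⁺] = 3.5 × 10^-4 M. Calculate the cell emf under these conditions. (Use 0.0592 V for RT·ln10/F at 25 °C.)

1.15 V

The Ag⁺/Ag couple has the higher reduction potential and acts as the cathode, so E°_cell = +0.80 − (-0.44) = 1.24 V.
Balancing electrons gives n = 2; the reaction quotient is Q = [Fe²⁺]/[Ag⁺]^2 = 1260.
At 25 °C, E = E° − (0.0592/n) log Q = 1.24 − (0.0592/2)(3.099) = 1.240 − 0.092 = 1.148 V.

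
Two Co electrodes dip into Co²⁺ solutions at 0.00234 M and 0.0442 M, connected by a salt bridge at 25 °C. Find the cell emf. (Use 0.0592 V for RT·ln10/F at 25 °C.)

0.038 V

Both half-cells are Co²⁺/Co, so E°_cell = 0. The concentrated side is the cathode; the cell reaction moves Co²⁺ from high to low concentration with n = 2.
Q = [Co²⁺]_dilute/[Co²⁺]_conc = 0.00234/0.0442 = 0.0529.
E = 0 − (0.0592/2) log Q = −(0.0592/2)(-1.276) = 0.0378 V.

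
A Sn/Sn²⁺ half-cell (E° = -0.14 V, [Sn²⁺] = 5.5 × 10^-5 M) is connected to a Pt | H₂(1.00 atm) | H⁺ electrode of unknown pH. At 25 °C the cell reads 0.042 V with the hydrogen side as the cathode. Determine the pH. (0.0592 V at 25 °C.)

pH = 3.79

E°_cell = 0.14 V and n = 2.
log Q = n(E° − E)/0.0592 = 2×(0.14 − 0.042)/0.0592 = 3.311.
With Q = [Sn²⁺]·P(H₂) / [H⁺]^2, solving for [H⁺] gives log[H⁺] = -3.785, so pH = 3.79.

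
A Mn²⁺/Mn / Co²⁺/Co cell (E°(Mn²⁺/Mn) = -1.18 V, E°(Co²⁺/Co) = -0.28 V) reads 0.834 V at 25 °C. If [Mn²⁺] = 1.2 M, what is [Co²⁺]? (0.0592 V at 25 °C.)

From the Nernst equation, log Q = n(E° − E)/0.0592 = 2(0.90 − 0.834)/0.0592 = 2.230, so Q = 170.
With Q = [Mn²⁺]/[Co²⁺] and the known concentrations, [Co²⁺] in the denominator gives [Co²⁺] = 0.0071 M.

0.0071 M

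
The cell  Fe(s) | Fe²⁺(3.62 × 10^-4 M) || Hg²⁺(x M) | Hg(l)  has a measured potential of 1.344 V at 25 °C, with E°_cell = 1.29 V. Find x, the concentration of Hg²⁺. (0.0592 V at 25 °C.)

0.024 M

From the Nernst equation, log Q = n(E° − E)/0.0592 = 2(1.29 − 1.344)/0.0592 = -1.824, so Q = 0.0150.
With Q = [Fe²⁺]/[Hg²⁺] and the known concentrations, [Hg²⁺] in the denominator gives [Hg²⁺] = 0.024 M.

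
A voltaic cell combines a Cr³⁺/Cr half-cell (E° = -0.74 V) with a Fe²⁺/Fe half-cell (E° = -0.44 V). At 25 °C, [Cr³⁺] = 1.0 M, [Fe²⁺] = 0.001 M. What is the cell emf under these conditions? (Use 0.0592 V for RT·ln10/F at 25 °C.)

The Fe²⁺/Fe couple has the higher reduction potential and acts as the cathode, so E°_cell = -0.44 − (-0.74) = 0.30 V.
Balancing electrons gives n = 6; the reaction quotient is Q = [Cr³⁺]^2/[Fe²⁺]^3 = 1 × 10^9.
At 25 °C, E = E° − (0.0592/n) log Q = 0.30 − (0.0592/6)(9.000) = 0.300 − 0.089 = 0.211 V.

0.211 V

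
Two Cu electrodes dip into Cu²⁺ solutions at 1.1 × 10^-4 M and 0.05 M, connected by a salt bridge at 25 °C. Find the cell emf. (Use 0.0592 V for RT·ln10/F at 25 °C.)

0.079 V

Both half-cells are Cu²⁺/Cu, so E°_cell = 0. The concentrated side is the cathode; the cell reaction moves Cu²⁺ from high to low concentration with n = 2.
Q = [Cu²⁺]_dilute/[Cu²⁺]_conc = 1.1 × 10^-4/0.05 = 0.00220.
E = 0 − (0.0592/2) log Q = −(0.0592/2)(-2.658) = 0.0787 V.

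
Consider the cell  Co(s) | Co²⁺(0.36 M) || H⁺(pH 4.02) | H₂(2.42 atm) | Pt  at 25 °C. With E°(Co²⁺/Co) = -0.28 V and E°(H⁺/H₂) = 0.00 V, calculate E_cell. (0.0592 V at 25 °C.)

0.044 V

The hydrogen couple is the cathode, so E°_cell = 0.28 V; n = 2.
[H⁺] = 10^(−4.02) = 9.5 × 10^-5 M, and Q = [Co²⁺]·P(H₂) / [H⁺]^2 = 9.55 × 10^7.
E = E° − (0.0592/2) log Q = 0.28 − (0.0592/2)(7.980) = 0.044 V.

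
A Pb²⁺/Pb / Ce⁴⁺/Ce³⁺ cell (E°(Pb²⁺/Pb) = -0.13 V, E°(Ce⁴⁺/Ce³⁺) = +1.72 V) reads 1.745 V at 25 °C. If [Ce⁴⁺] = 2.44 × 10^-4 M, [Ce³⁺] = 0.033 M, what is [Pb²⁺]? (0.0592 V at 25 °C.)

0.19 M

From the Nernst equation, log Q = n(E° − E)/0.0592 = 2(1.85 − 1.745)/0.0592 = 3.547, so Q = 3530.
With Q = [Pb²⁺]·[Ce³⁺]^2/[Ce⁴⁺]^2 and the known concentrations, [Pb²⁺] in the numerator gives [Pb²⁺] = 0.19 M.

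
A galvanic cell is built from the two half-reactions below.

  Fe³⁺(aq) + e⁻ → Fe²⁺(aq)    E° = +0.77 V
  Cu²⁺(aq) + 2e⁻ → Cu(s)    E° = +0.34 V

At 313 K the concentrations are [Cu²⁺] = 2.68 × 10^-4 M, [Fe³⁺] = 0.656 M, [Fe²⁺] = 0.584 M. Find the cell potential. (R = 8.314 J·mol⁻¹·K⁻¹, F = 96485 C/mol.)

The Fe³⁺/Fe²⁺ couple has the higher reduction potential and acts as the cathode, so E°_cell = +0.77 − (+0.34) = 0.43 V.
Balancing electrons gives n = 2; the reaction quotient is Q = [Cu²⁺]·[Fe²⁺]^2/[Fe³⁺]^2 = 2.12 × 10^-4.
E = E° − (RT/nF) ln Q = 0.43 − (8.314×313)/(2×96485) × (-8.457) = 0.430 + 0.114 = 0.544 V.

0.544 V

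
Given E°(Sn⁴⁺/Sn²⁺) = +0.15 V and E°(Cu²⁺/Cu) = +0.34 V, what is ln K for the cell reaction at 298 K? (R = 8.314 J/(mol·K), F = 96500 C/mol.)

ln K = 14.8

E°_cell = +0.34 − (+0.15) = 0.19 V, with n = 2 electrons transferred.
At equilibrium E = 0, so the Nernst equation gives ln K = nFE°/RT = (2)(96500)(0.19)/((8.314)(298)) = 14.80.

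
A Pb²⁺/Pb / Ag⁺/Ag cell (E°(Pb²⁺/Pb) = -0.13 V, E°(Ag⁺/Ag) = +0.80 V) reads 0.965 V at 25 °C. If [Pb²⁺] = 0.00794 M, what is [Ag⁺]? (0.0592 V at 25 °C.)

0.35 M

From the Nernst equation, log Q = n(E° − E)/0.0592 = 2(0.93 − 0.965)/0.0592 = -1.182, so Q = 0.0657.
With Q = [Pb²⁺]/[Ag⁺]^2 and the known concentrations, [Ag⁺]^2 in the denominator gives [Ag⁺] = 0.35 M.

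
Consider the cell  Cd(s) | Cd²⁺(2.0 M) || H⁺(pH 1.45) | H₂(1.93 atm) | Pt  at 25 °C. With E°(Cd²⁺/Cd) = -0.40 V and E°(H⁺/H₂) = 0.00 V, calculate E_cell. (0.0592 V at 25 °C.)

0.30 V

The hydrogen couple is the cathode, so E°_cell = 0.40 V; n = 2.
[H⁺] = 10^(−1.45) = 0.035 M, and Q = [Cd²⁺]·P(H₂) / [H⁺]^2 = 3070.
E = E° − (0.0592/2) log Q = 0.40 − (0.0592/2)(3.487) = 0.297 V.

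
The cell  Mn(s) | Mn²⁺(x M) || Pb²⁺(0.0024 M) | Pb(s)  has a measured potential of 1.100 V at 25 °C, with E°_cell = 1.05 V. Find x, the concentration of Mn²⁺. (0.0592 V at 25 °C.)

From the Nernst equation, log Q = n(E° − E)/0.0592 = 2(1.05 − 1.100)/0.0592 = -1.689, so Q = 0.0205.
With Q = [Mn²⁺]/[Pb²⁺] and the known concentrations, [Mn²⁺] in the numerator gives [Mn²⁺] = 4.9 × 10^-5 M.

4.9 × 10^-5 M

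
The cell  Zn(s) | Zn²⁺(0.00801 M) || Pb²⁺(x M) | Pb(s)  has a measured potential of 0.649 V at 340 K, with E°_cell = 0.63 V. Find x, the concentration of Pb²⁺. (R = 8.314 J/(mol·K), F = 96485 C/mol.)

0.029 M

From the Nernst equation, ln Q = nF(E° − E)/RT = 2×96485×(0.63 − 0.649)/(8.314×340) = -1.297, so Q = 0.273.
With Q = [Zn²⁺]/[Pb²⁺] and the known concentrations, [Pb²⁺] in the denominator gives [Pb²⁺] = 0.029 M.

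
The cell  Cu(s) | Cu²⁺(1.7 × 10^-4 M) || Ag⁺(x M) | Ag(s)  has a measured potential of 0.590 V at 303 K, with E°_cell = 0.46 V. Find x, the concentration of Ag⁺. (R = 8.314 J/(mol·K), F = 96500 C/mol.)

1.9 M

From the Nernst equation, ln Q = nF(E° − E)/RT = 2×96500×(0.46 − 0.590)/(8.314×303) = -9.960, so Q = 4.73 × 10^-5.
With Q = [Cu²⁺]/[Ag⁺]^2 and the known concentrations, [Ag⁺]^2 in the denominator gives [Ag⁺] = 1.9 M.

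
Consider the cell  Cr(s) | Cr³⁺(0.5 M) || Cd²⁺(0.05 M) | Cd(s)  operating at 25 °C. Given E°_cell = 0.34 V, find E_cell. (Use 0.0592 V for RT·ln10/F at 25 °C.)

Balancing electrons gives n = 6; the reaction quotient is Q = [Cr³⁺]^2/[Cd²⁺]^3 = 2000.
At 25 °C, E = E° − (0.0592/n) log Q = 0.34 − (0.0592/6)(3.301) = 0.340 − 0.033 = 0.307 V.

0.307 V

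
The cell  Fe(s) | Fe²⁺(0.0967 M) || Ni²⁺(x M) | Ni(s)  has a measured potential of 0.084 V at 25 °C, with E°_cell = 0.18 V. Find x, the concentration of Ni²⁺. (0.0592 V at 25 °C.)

5.5 × 10^-5 M

From the Nernst equation, log Q = n(E° − E)/0.0592 = 2(0.18 − 0.084)/0.0592 = 3.243, so Q = 1750.
With Q = [Fe²⁺]/[Ni²⁺] and the known concentrations, [Ni²⁺] in the denominator gives [Ni²⁺] = 5.5 × 10^-5 M.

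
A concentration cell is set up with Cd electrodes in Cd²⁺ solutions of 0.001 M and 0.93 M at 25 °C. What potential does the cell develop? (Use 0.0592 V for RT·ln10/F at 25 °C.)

Both half-cells are Cd²⁺/Cd, so E°_cell = 0. The concentrated side is the cathode; the cell reaction moves Cd²⁺ from high to low concentration with n = 2.
Q = [Cd²⁺]_dilute/[Cd²⁺]_conc = 0.001/0.93 = 0.00108.
E = 0 − (0.0592/2) log Q = −(0.0592/2)(-2.968) = 0.0879 V.

0.088 V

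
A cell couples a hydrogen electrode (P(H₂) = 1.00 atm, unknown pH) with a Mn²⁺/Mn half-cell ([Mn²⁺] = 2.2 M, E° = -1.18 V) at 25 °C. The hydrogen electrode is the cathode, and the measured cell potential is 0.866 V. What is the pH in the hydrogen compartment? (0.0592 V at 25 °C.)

E°_cell = 1.18 V and n = 2.
log Q = n(E° − E)/0.0592 = 2×(1.18 − 0.866)/0.0592 = 10.608.
With Q = [Mn²⁺]·P(H₂) / [H⁺]^2, solving for [H⁺] gives log[H⁺] = -5.133, so pH = 5.13.

pH = 5.13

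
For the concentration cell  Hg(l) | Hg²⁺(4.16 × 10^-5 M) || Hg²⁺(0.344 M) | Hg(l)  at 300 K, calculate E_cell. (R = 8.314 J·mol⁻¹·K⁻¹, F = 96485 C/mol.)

Both half-cells are Hg²⁺/Hg, so E°_cell = 0. The concentrated side is the cathode; the cell reaction moves Hg²⁺ from high to low concentration with n = 2.
Q = [Hg²⁺]_dilute/[Hg²⁺]_conc = 4.16 × 10^-5/0.344 = 1.21 × 10^-4.
E = 0 − (RT/nF) ln Q = −((8.314×300)/(2×96485))(-9.020) = 0.1166 V.

0.12 V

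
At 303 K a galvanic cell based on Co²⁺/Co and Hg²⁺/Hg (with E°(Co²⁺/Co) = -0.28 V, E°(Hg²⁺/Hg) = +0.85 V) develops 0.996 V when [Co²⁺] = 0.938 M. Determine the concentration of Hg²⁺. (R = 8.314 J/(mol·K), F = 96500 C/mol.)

From the Nernst equation, ln Q = nF(E° − E)/RT = 2×96500×(1.13 − 0.996)/(8.314×303) = 10.266, so Q = 2.87 × 10^4.
With Q = [Co²⁺]/[Hg²⁺] and the known concentrations, [Hg²⁺] in the denominator gives [Hg²⁺] = 3.3 × 10^-5 M.

3.3 × 10^-5 M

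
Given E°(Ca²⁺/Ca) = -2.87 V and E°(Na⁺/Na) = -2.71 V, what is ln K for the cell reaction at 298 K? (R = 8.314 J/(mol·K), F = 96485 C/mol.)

ln K = 12.5

E°_cell = -2.71 − (-2.87) = 0.16 V, with n = 2 electrons transferred.
At equilibrium E = 0, so the Nernst equation gives ln K = nFE°/RT = (2)(96485)(0.16)/((8.314)(298)) = 12.46.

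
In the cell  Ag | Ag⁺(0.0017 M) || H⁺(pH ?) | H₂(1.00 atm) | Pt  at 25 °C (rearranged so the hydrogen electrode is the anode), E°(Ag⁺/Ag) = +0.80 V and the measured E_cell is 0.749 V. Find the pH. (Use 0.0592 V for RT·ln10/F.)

pH = 1.91

E°_cell = 0.80 V and n = 2.
log Q = n(E° − E)/0.0592 = 2×(0.80 − 0.749)/0.0592 = 1.723.
With Q = [H⁺]^2 / ([Ag⁺]^2·P(H₂)), solving for [H⁺] gives log[H⁺] = -1.908, so pH = 1.91.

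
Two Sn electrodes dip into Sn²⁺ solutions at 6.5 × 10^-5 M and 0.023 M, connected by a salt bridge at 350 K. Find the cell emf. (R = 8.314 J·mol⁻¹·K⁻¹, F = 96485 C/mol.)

Both half-cells are Sn²⁺/Sn, so E°_cell = 0. The concentrated side is the cathode; the cell reaction moves Sn²⁺ from high to low concentration with n = 2.
Q = [Sn²⁺]_dilute/[Sn²⁺]_conc = 6.5 × 10^-5/0.023 = 0.00283.
E = 0 − (RT/nF) ln Q = −((8.314×350)/(2×96485))(-5.869) = 0.0885 V.

0.089 V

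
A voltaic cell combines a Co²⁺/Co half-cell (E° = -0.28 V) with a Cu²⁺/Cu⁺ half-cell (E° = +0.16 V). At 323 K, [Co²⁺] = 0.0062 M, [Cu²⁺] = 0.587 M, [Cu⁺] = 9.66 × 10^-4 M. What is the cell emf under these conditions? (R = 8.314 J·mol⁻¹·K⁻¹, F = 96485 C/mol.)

0.689 V

The Cu²⁺/Cu⁺ couple has the higher reduction potential and acts as the cathode, so E°_cell = +0.16 − (-0.28) = 0.44 V.
Balancing electrons gives n = 2; the reaction quotient is Q = [Co²⁺]·[Cu⁺]^2/[Cu²⁺]^2 = 1.68 × 10^-8.
E = E° − (RT/nF) ln Q = 0.44 − (8.314×323)/(2×96485) × (-17.902) = 0.440 + 0.249 = 0.689 V.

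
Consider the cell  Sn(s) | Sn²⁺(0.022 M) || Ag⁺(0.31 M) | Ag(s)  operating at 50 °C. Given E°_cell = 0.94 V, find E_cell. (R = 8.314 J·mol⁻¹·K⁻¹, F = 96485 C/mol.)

Balancing electrons gives n = 2; the reaction quotient is Q = [Sn²⁺]/[Ag⁺]^2 = 0.229.
E = E° − (RT/nF) ln Q = 0.94 − (8.314×323)/(2×96485) × (-1.474) = 0.940 + 0.021 = 0.961 V.

0.961 V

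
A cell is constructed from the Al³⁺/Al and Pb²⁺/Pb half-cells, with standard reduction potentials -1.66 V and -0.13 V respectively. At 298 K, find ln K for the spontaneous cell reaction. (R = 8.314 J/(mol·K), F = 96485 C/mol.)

E°_cell = -0.13 − (-1.66) = 1.53 V, with n = 6 electrons transferred.
At equilibrium E = 0, so the Nernst equation gives ln K = nFE°/RT = (6)(96485)(1.53)/((8.314)(298)) = 357.50.

ln K = 357.5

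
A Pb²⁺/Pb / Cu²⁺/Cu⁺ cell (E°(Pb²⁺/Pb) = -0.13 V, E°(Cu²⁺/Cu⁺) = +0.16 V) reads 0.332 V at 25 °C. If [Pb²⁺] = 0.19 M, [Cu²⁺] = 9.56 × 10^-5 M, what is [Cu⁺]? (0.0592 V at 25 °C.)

From the Nernst equation, log Q = n(E° − E)/0.0592 = 2(0.29 − 0.332)/0.0592 = -1.419, so Q = 0.0381.
With Q = [Pb²⁺]·[Cu⁺]^2/[Cu²⁺]^2 and the known concentrations, [Cu⁺]^2 in the numerator gives [Cu⁺] = 4.3 × 10^-5 M.

4.3 × 10^-5 M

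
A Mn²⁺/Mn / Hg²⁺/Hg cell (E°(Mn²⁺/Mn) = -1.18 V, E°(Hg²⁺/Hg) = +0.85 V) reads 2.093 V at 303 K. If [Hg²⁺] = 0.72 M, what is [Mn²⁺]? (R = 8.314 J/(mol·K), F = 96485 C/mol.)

From the Nernst equation, ln Q = nF(E° − E)/RT = 2×96485×(2.03 − 2.093)/(8.314×303) = -4.826, so Q = 0.00802.
With Q = [Mn²⁺]/[Hg²⁺] and the known concentrations, [Mn²⁺] in the numerator gives [Mn²⁺] = 0.0058 M.

0.0058 M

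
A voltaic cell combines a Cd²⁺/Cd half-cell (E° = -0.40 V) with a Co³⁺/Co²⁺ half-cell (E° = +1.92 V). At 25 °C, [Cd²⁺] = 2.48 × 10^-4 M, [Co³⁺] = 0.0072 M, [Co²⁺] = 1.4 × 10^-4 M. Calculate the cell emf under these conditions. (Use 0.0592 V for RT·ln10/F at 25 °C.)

The Co³⁺/Co²⁺ couple has the higher reduction potential and acts as the cathode, so E°_cell = +1.92 − (-0.40) = 2.32 V.
Balancing electrons gives n = 2; the reaction quotient is Q = [Cd²⁺]·[Co²⁺]^2/[Co³⁺]^2 = 9.38 × 10^-8.
At 25 °C, E = E° − (0.0592/n) log Q = 2.32 − (0.0592/2)(-7.028) = 2.320 + 0.208 = 2.528 V.

2.53 V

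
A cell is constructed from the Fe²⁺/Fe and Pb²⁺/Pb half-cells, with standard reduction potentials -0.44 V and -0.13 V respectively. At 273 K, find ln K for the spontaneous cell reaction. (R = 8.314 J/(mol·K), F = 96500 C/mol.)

ln K = 26.4

E°_cell = -0.13 − (-0.44) = 0.31 V, with n = 2 electrons transferred.
At equilibrium E = 0, so the Nernst equation gives ln K = nFE°/RT = (2)(96500)(0.31)/((8.314)(273)) = 26.36.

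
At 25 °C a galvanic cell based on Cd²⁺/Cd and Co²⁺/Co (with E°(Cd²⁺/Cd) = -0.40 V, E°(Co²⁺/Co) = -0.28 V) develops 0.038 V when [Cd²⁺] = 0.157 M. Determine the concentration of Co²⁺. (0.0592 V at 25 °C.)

2.7 × 10^-4 M

From the Nernst equation, log Q = n(E° − E)/0.0592 = 2(0.12 − 0.038)/0.0592 = 2.770, so Q = 589.
With Q = [Cd²⁺]/[Co²⁺] and the known concentrations, [Co²⁺] in the denominator gives [Co²⁺] = 2.7 × 10^-4 M.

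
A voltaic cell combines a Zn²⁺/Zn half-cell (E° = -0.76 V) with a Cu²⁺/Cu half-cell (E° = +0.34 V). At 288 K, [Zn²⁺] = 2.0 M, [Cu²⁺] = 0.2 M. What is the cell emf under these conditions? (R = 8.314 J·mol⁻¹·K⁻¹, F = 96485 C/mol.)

The Cu²⁺/Cu couple has the higher reduction potential and acts as the cathode, so E°_cell = +0.34 − (-0.76) = 1.10 V.
Balancing electrons gives n = 2; the reaction quotient is Q = [Zn²⁺]/[Cu²⁺] = 10.0.
E = E° − (RT/nF) ln Q = 1.10 − (8.314×288)/(2×96485) × (2.303) = 1.100 − 0.029 = 1.071 V.

1.07 V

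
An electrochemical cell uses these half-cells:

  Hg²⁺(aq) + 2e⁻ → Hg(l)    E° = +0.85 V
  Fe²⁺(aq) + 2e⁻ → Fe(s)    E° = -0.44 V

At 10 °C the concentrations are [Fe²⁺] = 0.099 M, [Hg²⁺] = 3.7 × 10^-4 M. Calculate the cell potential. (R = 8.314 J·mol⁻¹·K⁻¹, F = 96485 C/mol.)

1.22 V

The Hg²⁺/Hg couple has the higher reduction potential and acts as the cathode, so E°_cell = +0.85 − (-0.44) = 1.29 V.
Balancing electrons gives n = 2; the reaction quotient is Q = [Fe²⁺]/[Hg²⁺] = 268.
E = E° − (RT/nF) ln Q = 1.29 − (8.314×283)/(2×96485) × (5.589) = 1.290 − 0.068 = 1.222 V.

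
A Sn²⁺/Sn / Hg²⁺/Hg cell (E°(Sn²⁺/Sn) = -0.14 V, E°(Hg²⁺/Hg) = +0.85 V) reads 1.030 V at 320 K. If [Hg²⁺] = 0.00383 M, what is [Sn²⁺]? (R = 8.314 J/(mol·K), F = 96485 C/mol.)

From the Nernst equation, ln Q = nF(E° − E)/RT = 2×96485×(0.99 − 1.030)/(8.314×320) = -2.901, so Q = 0.0550.
With Q = [Sn²⁺]/[Hg²⁺] and the known concentrations, [Sn²⁺] in the numerator gives [Sn²⁺] = 2.1 × 10^-4 M.

2.1 × 10^-4 M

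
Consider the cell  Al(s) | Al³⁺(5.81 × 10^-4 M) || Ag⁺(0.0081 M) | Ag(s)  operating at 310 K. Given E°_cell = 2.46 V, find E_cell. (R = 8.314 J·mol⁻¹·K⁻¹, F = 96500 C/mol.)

2.40 V

Balancing electrons gives n = 3; the reaction quotient is Q = [Al³⁺]/[Ag⁺]^3 = 1090.
E = E° − (RT/nF) ln Q = 2.46 − (8.314×310)/(3×96500) × (6.997) = 2.460 − 0.062 = 2.398 V.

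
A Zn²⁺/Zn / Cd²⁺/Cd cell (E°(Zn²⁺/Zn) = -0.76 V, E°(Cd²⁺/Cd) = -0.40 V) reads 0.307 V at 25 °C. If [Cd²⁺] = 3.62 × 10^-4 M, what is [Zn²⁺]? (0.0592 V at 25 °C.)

0.022 M

From the Nernst equation, log Q = n(E° − E)/0.0592 = 2(0.36 − 0.307)/0.0592 = 1.791, so Q = 61.7.
With Q = [Zn²⁺]/[Cd²⁺] and the known concentrations, [Zn²⁺] in the numerator gives [Zn²⁺] = 0.022 M.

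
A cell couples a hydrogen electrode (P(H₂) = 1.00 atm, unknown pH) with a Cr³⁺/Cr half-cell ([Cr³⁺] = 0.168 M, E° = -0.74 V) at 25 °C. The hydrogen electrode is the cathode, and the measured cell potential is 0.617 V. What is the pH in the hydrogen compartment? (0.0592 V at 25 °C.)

E°_cell = 0.74 V and n = 6.
log Q = n(E° − E)/0.0592 = 6×(0.74 − 0.617)/0.0592 = 12.466.
With Q = [Cr³⁺]^2·P(H₂)^3 / [H⁺]^6, solving for [H⁺] gives log[H⁺] = -2.336, so pH = 2.34.

pH = 2.34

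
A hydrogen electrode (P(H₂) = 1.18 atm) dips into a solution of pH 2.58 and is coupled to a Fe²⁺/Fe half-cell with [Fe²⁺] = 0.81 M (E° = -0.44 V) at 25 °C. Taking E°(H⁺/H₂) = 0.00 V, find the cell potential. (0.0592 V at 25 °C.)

0.29 V

The hydrogen couple is the cathode, so E°_cell = 0.44 V; n = 2.
[H⁺] = 10^(−2.58) = 0.0026 M, and Q = [Fe²⁺]·P(H₂) / [H⁺]^2 = 1.38 × 10^5.
E = E° − (0.0592/2) log Q = 0.44 − (0.0592/2)(5.140) = 0.288 V.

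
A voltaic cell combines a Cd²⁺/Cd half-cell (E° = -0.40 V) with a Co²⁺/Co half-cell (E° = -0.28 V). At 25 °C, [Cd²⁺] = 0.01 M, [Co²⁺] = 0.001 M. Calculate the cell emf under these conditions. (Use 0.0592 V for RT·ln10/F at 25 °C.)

0.090 V

The Co²⁺/Co couple has the higher reduction potential and acts as the cathode, so E°_cell = -0.28 − (-0.40) = 0.12 V.
Balancing electrons gives n = 2; the reaction quotient is Q = [Cd²⁺]/[Co²⁺] = 10.0.
At 25 °C, E = E° − (0.0592/n) log Q = 0.12 − (0.0592/2)(1.000) = 0.120 − 0.030 = 0.090 V.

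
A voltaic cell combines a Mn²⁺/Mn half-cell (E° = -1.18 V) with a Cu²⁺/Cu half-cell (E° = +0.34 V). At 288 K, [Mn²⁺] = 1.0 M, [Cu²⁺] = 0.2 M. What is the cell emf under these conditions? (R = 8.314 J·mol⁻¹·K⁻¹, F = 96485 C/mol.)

The Cu²⁺/Cu couple has the higher reduction potential and acts as the cathode, so E°_cell = +0.34 − (-1.18) = 1.52 V.
Balancing electrons gives n = 2; the reaction quotient is Q = [Mn²⁺]/[Cu²⁺] = 5.00.
E = E° − (RT/nF) ln Q = 1.52 − (8.314×288)/(2×96485) × (1.609) = 1.520 − 0.020 = 1.500 V.

1.50 V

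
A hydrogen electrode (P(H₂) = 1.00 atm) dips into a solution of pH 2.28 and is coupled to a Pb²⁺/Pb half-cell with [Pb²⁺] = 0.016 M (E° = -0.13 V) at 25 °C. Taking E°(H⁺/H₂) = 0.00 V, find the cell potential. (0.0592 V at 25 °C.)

The hydrogen couple is the cathode, so E°_cell = 0.13 V; n = 2.
[H⁺] = 10^(−2.28) = 0.0052 M, and Q = [Pb²⁺]·P(H₂) / [H⁺]^2 = 581.
E = E° − (0.0592/2) log Q = 0.13 − (0.0592/2)(2.764) = 0.048 V.

0.048 V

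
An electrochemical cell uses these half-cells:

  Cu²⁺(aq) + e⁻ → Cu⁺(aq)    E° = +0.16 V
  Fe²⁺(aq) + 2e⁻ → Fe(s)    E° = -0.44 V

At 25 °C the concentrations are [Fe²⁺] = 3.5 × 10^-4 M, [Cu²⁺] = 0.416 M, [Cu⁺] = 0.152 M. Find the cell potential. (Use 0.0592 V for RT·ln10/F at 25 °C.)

The Cu²⁺/Cu⁺ couple has the higher reduction potential and acts as the cathode, so E°_cell = +0.16 − (-0.44) = 0.60 V.
Balancing electrons gives n = 2; the reaction quotient is Q = [Fe²⁺]·[Cu⁺]^2/[Cu²⁺]^2 = 4.67 × 10^-5.
At 25 °C, E = E° − (0.0592/n) log Q = 0.60 − (0.0592/2)(-4.330) = 0.600 + 0.128 = 0.728 V.

0.728 V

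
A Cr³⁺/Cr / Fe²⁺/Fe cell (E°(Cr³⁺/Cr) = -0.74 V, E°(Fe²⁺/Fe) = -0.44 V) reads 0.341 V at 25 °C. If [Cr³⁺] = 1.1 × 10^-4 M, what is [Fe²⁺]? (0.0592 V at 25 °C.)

From the Nernst equation, log Q = n(E° − E)/0.0592 = 6(0.30 − 0.341)/0.0592 = -4.155, so Q = 6.99 × 10^-5.
With Q = [Cr³⁺]^2/[Fe²⁺]^3 and the known concentrations, [Fe²⁺]^3 in the denominator gives [Fe²⁺] = 0.056 M.

0.056 M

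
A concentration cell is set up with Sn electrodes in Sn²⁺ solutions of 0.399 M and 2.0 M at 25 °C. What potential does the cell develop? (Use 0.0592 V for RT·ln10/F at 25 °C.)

0.021 V

Both half-cells are Sn²⁺/Sn, so E°_cell = 0. The concentrated side is the cathode; the cell reaction moves Sn²⁺ from high to low concentration with n = 2.
Q = [Sn²⁺]_dilute/[Sn²⁺]_conc = 0.399/2.0 = 0.200.
E = 0 − (0.0592/2) log Q = −(0.0592/2)(-0.700) = 0.0207 V.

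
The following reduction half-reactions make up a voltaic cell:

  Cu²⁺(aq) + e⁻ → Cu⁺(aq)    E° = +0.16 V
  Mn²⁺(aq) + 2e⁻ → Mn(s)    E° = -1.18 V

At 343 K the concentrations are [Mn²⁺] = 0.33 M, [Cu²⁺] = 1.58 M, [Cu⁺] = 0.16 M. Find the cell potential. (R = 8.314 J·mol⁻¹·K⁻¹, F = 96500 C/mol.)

1.42 V

The Cu²⁺/Cu⁺ couple has the higher reduction potential and acts as the cathode, so E°_cell = +0.16 − (-1.18) = 1.34 V.
Balancing electrons gives n = 2; the reaction quotient is Q = [Mn²⁺]·[Cu⁺]^2/[Cu²⁺]^2 = 0.00338.
E = E° − (RT/nF) ln Q = 1.34 − (8.314×343)/(2×96500) × (-5.689) = 1.340 + 0.084 = 1.424 V.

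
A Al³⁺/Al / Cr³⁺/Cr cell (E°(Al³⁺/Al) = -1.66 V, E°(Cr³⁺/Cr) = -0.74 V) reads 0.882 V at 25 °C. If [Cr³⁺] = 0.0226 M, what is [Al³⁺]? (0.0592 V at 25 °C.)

1.9 M

From the Nernst equation, log Q = n(E° − E)/0.0592 = 3(0.92 − 0.882)/0.0592 = 1.926, so Q = 84.3.
With Q = [Al³⁺]/[Cr³⁺] and the known concentrations, [Al³⁺] in the numerator gives [Al³⁺] = 1.9 M.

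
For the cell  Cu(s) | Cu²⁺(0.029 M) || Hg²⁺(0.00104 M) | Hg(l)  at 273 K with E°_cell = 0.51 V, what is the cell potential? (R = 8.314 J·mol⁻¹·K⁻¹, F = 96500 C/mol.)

0.471 V

Balancing electrons gives n = 2; the reaction quotient is Q = [Cu²⁺]/[Hg²⁺] = 27.9.
E = E° − (RT/nF) ln Q = 0.51 − (8.314×273)/(2×96500) × (3.328) = 0.510 − 0.039 = 0.471 V.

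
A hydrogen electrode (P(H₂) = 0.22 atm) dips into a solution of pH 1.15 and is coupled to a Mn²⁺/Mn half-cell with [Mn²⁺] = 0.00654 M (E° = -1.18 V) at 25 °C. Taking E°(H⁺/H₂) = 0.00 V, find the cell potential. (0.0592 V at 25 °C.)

The hydrogen couple is the cathode, so E°_cell = 1.18 V; n = 2.
[H⁺] = 10^(−1.15) = 0.071 M, and Q = [Mn²⁺]·P(H₂) / [H⁺]^2 = 0.287.
E = E° − (0.0592/2) log Q = 1.18 − (0.0592/2)(-0.542) = 1.196 V.

1.20 V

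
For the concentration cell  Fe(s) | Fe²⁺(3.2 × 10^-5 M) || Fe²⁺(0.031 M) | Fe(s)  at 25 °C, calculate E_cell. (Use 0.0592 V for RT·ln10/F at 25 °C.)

Both half-cells are Fe²⁺/Fe, so E°_cell = 0. The concentrated side is the cathode; the cell reaction moves Fe²⁺ from high to low concentration with n = 2.
Q = [Fe²⁺]_dilute/[Fe²⁺]_conc = 3.2 × 10^-5/0.031 = 0.00103.
E = 0 − (0.0592/2) log Q = −(0.0592/2)(-2.986) = 0.0884 V.

0.088 V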